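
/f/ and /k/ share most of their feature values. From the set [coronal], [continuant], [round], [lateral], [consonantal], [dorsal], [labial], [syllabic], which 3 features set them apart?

/f/ (voiceless labiodental fricative) and /k/ (voiceless velar stop) agree on [−coronal], [−round], [−lateral], [+consonantal], [−syllabic]. They differ on [continuant] (/f/ [+], /k/ [−]), [labial] (/f/ [+], /k/ [−]), [dorsal] (/f/ [−], /k/ [+]).

[continuant], [labial], [dorsal]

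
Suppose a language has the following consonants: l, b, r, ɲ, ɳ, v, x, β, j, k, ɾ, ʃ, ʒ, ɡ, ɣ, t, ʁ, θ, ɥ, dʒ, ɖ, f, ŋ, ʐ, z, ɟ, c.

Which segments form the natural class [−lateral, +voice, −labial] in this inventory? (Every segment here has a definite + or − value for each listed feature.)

Eliminate segments failing any feature: /l/ is [+lateral]; /b, v, β, ɥ/ are [+labial]; /x, k, ʃ, t, θ, f, c/ are [−voice]. The remaining /r, ɲ, ɳ, j, ɾ, ʒ, ɡ, ɣ, ʁ, dʒ, ɖ, ŋ, ʐ, z, ɟ/ satisfy [−lateral], [+voice], [−labial].

r, ɲ, ɳ, j, ɾ, ʒ, ɡ, ɣ, ʁ, dʒ, ɖ, ŋ, ʐ, z, ɟ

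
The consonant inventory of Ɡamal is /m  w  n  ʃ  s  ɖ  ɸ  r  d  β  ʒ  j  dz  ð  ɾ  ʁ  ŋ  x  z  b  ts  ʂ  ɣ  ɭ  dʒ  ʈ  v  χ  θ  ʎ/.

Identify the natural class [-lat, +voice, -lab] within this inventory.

n, ɖ, r, d, ʒ, j, dz, ð, ɾ, ʁ, ŋ, z, ɣ, dʒ

Among the inventory, the [-lateral] segments are /m, w, n, ʃ, s, ɖ, ɸ, r, d, β, ʒ, j, dz, ð, ɾ, ʁ, ŋ, x, z, b, ts, ʂ, ɣ, dʒ, ʈ, v, χ, θ/.
Of those, [+voice] gives /m, w, n, ɖ, r, d, β, ʒ, j, dz, ð, ɾ, ʁ, ŋ, z, b, ɣ, dʒ, v/.
Among these, [-labial] leaves /n, ɖ, r, d, ʒ, j, dz, ð, ɾ, ʁ, ŋ, z, ɣ, dʒ/.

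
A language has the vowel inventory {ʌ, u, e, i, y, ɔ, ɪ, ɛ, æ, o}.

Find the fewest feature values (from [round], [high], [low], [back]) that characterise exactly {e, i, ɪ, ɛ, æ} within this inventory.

[-back, -round]

/e, i, ɪ, ɛ, æ/ are all [-back], [-round], and no other segment in the inventory matches both values. Dropping any one of them over-generates: [-round] alone would also admit /ʌ/; [-back] alone would also admit /y/. No other single listed feature picks out exactly this set either, so fewer than two features will not do.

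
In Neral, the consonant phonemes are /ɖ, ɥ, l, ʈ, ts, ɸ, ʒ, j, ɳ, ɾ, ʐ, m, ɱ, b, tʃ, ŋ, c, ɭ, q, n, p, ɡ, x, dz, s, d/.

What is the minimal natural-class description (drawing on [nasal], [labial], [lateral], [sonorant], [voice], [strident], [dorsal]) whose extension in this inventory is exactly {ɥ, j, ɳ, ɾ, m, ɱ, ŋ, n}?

[+sonorant, −lateral]

/ɥ, j, ɳ, ɾ, m, ɱ, ŋ, n/ are all [+sonorant], [−lateral], and no other segment in the inventory matches both values. Dropping any one of them over-generates: [−lateral] alone would also admit /ɖ, ʈ, ts, ɸ, …/; [+sonorant] alone would also admit /l, ɭ/. No other single listed feature picks out exactly this set either, so fewer than two features will not do.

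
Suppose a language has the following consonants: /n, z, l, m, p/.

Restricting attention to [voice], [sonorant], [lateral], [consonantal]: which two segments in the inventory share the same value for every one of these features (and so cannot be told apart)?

n, m

Both /n/ and /m/ are [+voice], [+sonorant], [-lateral], [+consonantal]. Since the list omits [labial] and [coronal] — which do distinguish the alveolar nasal from the bilabial nasal — this pair collapses; all other pairs remain distinct.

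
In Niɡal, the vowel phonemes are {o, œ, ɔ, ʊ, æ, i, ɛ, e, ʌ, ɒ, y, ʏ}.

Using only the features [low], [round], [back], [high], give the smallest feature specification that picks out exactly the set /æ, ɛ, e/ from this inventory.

[-high, -back, -round]

Every target segment is [-high], [-back], [-round]; each remaining inventory member fails at least one of these. Each conjunct is needed — [-back, -round] alone would also admit /i/; [-high, -round] alone would also admit /ʌ/; [-high, -back] alone would also admit /œ/ — and no other combination of two listed features has exactly this extension, so three is the minimum.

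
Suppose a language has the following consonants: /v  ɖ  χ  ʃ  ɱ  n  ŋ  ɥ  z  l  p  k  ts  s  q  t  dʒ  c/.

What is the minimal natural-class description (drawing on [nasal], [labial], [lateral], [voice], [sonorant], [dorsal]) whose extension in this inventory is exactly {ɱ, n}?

[+nasal, -dorsal]

/ɱ, n/ are all [+nasal], [-dorsal], and no other segment in the inventory matches both values. Dropping any one of them over-generates: [-dorsal] alone would also admit /v, ɖ, ʃ, z, …/; [+nasal] alone would also admit /ŋ/. No other single listed feature picks out exactly this set either, so fewer than two features will not do.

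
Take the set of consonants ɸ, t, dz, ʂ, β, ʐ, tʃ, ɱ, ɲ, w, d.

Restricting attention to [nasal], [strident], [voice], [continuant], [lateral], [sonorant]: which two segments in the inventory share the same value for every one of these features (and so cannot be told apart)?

ɱ, ɲ

On the given features, /ɱ/ and /ɲ/ have an identical profile: [+nasal], [-strident], [+voice], [-continuant], [-lateral], [+sonorant]. No other two segments in the inventory coincide on all 6 features. (They do differ in [labial] and [dorsal], which are not among the given features.)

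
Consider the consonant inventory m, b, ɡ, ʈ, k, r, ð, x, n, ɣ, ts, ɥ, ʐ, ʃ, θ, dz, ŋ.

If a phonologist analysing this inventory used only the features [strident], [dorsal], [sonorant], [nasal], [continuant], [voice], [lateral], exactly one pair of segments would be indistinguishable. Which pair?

On the given features, /n/ and /m/ have an identical profile: [−strident], [−dorsal], [+sonorant], [+nasal], [−continuant], [+voice], [−lateral]. No other two segments in the inventory coincide on all 7 features. (They do differ in [labial] and [coronal], which are not among the given features.)

n, m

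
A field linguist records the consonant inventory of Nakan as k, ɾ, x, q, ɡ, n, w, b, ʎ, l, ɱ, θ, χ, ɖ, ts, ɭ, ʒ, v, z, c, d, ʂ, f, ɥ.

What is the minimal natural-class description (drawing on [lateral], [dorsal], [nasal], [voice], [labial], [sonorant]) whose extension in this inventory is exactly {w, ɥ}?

[+labial, +dorsal]

Every target segment is [+labial], [+dorsal]; each remaining inventory member fails at least one of these. Each conjunct is needed — [+dorsal] alone would also admit /k, x, q, ɡ, …/; [+labial] alone would also admit /b, ɱ, v, f/ — and no other single listed feature has exactly this extension, so two is the minimum.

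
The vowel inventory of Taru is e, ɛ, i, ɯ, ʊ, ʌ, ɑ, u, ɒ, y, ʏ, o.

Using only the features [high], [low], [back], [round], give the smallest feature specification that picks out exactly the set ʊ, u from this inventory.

[+high, +back, +round]

Every target segment is [+high], [+back], [+round]; each remaining inventory member fails at least one of these. Each conjunct is needed — [+back, +round] alone would also admit /ɒ, o/; [+high, +round] alone would also admit /y, ʏ/; [+high, +back] alone would also admit /ɯ/ — and no other combination of two listed features has exactly this extension, so three is the minimum.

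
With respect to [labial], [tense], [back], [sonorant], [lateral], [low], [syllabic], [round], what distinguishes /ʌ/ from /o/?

/ʌ/ is the mid back unrounded lax vowel and /o/ is the mid back rounded tense vowel. Both are [+back], [+sonorant], [−lateral], [−low], [+syllabic]. /ʌ/ is [−labial] while /o/ is [+labial]; /ʌ/ is [−round] while /o/ is [+round]; /ʌ/ is [−tense] while /o/ is [+tense], so the distinguishing features are [labial], [round], [tense].

[labial], [round], [tense]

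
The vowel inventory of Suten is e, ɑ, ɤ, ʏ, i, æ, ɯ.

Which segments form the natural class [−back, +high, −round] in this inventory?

Checking each segment against [−back], [+high], [−round]: /i/ (high front unrounded tense vowel) satisfies every feature; every other segment in the inventory fails at least one.

i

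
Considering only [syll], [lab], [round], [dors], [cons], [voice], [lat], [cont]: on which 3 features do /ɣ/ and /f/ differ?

/ɣ/ (voiced velar fricative) and /f/ (voiceless labiodental fricative) agree on [−syllabic], [−round], [+consonantal], [−lateral], [+continuant]. They differ on [voice] (/ɣ/ [+], /f/ [−]), [labial] (/ɣ/ [−], /f/ [+]), [dorsal] (/ɣ/ [+], /f/ [−]).

[voice], [labial], [dorsal]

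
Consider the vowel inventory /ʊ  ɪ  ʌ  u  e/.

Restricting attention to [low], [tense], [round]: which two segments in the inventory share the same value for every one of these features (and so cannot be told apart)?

ʌ, ɪ

Both /ʌ/ and /ɪ/ are [-low], [-tense], [-round]. Since the list omits [high] and [back] — which do distinguish the mid back unrounded lax vowel from the high front unrounded lax vowel — this pair collapses; all other pairs remain distinct.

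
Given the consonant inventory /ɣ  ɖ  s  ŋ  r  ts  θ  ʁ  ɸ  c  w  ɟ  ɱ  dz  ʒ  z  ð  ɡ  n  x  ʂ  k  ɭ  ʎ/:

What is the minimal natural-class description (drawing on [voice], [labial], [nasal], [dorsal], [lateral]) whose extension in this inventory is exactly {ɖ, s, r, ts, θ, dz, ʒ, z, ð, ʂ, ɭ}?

[−nasal, −labial, −dorsal]

/ɖ, s, r, ts, θ, dz, ʒ, z, ð, ʂ, ɭ/ are all [−nasal], [−labial], [−dorsal], and no other segment in the inventory matches all three values. Dropping any one of them over-generates: [−labial, −dorsal] alone would also admit /n/; [−nasal, −dorsal] alone would also admit /ɸ/; [−nasal, −labial] alone would also admit /ɣ, ʁ, c, ɟ, …/. No other combination of two listed features picks out exactly this set either, so fewer than three features will not do.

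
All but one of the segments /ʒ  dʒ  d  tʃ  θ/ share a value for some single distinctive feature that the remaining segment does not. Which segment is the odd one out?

d

The remaining segments after removing /d/ share [+distributed]; /d/ (voiced alveolar stop) is [−distributed]. For every other candidate removal, the leftover set fails to share any single feature value that the removed segment lacks.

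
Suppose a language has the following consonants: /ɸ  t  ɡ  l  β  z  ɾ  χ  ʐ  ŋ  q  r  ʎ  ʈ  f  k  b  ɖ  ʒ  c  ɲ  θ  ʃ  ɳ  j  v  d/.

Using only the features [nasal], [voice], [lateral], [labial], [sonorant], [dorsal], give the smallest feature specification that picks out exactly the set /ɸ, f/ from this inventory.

[-voice, +labial]

The class [-voice], [+labial] has exactly /ɸ, f/ as its extension in this inventory. No smaller conjunction from the listed features achieves this: [+labial] alone would also admit /β, b, v/; [-voice] alone would also admit /t, χ, q, ʈ, …/; and checking the remaining single features turns up none with this extension.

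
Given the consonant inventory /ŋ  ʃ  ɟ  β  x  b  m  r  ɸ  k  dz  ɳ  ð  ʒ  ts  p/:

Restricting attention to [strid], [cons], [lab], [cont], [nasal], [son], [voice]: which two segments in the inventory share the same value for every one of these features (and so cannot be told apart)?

On the given features, /ŋ/ and /ɳ/ have an identical profile: [-strident], [+consonantal], [-labial], [-continuant], [+nasal], [+sonorant], [+voice]. No other two segments in the inventory coincide on all 7 features. (They do differ in [coronal] and [dorsal], which are not among the given features.)

ŋ, ɳ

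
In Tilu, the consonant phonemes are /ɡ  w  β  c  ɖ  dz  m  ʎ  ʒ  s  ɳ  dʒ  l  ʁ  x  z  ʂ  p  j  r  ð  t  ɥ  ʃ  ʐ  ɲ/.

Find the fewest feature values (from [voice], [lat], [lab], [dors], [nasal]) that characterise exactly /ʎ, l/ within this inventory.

/ʎ, l/ are exactly the [+lateral] segments in the inventory, so a single feature suffices.

[+lat]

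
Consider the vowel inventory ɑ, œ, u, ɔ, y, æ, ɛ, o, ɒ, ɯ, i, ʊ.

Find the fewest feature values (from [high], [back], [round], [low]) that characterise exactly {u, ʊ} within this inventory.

Every target segment is [+high], [+back], [+round]; each remaining inventory member fails at least one of these. Each conjunct is needed — [+back, +round] alone would also admit /ɔ, o, ɒ/; [+high, +round] alone would also admit /y/; [+high, +back] alone would also admit /ɯ/ — and no other combination of two listed features has exactly this extension, so three is the minimum.

[+high, +back, +round]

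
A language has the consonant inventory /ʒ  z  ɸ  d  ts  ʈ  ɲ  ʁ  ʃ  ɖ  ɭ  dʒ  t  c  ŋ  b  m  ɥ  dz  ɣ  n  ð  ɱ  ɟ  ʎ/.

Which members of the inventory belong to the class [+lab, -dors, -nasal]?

ɸ, b

The [+labial] segments are /ɸ, b, m, ɥ, ɱ/.
Of those, [-dorsal] gives /ɸ, b, m, ɱ/.
Among these, [-nasal] leaves /ɸ, b/.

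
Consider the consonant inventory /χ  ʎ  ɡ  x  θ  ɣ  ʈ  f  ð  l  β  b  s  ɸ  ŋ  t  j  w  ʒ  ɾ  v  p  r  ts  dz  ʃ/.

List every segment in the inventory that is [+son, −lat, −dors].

ɾ, r

Checking each segment against [+sonorant], [−lateral], [−dorsal]: /ɾ/ (alveolar tap), /r/ (alveolar trill) satisfy every feature; every other segment in the inventory fails at least one.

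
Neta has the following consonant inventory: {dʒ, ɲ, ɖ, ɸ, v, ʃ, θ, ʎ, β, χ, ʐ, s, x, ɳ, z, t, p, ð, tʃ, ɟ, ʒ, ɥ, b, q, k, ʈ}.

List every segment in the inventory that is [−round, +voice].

First, the [−round] segments are /dʒ, ɲ, ɖ, ɸ, v, ʃ, θ, ʎ, β, χ, ʐ, s, x, ɳ, z, t, p, ð, tʃ, ɟ, ʒ, b, q, k, ʈ/.
Among these, [+voice] leaves /dʒ, ɲ, ɖ, v, ʎ, β, ʐ, ɳ, z, ð, ɟ, ʒ, b/.

dʒ, ɲ, ɖ, v, ʎ, β, ʐ, ɳ, z, ð, ɟ, ʒ, b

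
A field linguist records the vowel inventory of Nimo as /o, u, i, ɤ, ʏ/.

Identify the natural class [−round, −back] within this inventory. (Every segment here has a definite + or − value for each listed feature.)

i

Among the inventory, the [−round] segments are /i, ɤ/.
Among these, [−back] leaves /i/.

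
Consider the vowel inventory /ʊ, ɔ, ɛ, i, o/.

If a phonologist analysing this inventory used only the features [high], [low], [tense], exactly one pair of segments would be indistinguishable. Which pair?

Both /ɔ/ and /ɛ/ are [−high], [−low], [−tense]. Since the list omits [labial], [round] and [back] — which do distinguish the mid back rounded lax vowel from the mid front unrounded lax vowel — this pair collapses; all other pairs remain distinct.

ɔ, ɛ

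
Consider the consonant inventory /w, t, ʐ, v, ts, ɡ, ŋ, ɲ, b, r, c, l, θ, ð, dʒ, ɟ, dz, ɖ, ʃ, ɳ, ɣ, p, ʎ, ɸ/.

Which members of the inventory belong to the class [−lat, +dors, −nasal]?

w, ɡ, c, ɟ, ɣ

First, the [−lateral] segments are /w, t, ʐ, v, ts, ɡ, ŋ, ɲ, b, r, c, θ, ð, dʒ, ɟ, dz, ɖ, ʃ, ɳ, ɣ, p, ɸ/.
Of those, [+dorsal] gives /w, ɡ, ŋ, ɲ, c, ɟ, ɣ/.
Among these, [−nasal] leaves /w, ɡ, c, ɟ, ɣ/.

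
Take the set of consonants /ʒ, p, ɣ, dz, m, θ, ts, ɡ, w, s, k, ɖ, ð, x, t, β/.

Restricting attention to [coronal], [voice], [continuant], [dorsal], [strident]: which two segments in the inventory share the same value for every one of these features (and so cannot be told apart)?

/ɣ/ (voiced velar fricative) and /w/ (labial-velar glide) are both [−coronal], [+voice], [+continuant], [+dorsal], [−strident], so none of the listed features separates them. (They do differ in [sonorant], [labial] and [round], which are not among the given features.) Every other pair in the inventory differs on at least one listed feature.

ɣ, w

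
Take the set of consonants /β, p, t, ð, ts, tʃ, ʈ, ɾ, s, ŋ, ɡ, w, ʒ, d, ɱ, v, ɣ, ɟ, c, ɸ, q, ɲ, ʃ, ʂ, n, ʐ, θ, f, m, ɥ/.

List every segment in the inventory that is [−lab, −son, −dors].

t, ð, ts, tʃ, ʈ, s, ʒ, d, ʃ, ʂ, ʐ, θ

The [−labial] segments are /t, ð, ts, tʃ, ʈ, ɾ, s, ŋ, ɡ, ʒ, d, ɣ, ɟ, c, q, ɲ, ʃ, ʂ, n, ʐ, θ/.
Then [−sonorant] gives /t, ð, ts, tʃ, ʈ, s, ɡ, ʒ, d, ɣ, ɟ, c, q, ʃ, ʂ, ʐ, θ/.
Of those, [−dorsal] leaves /t, ð, ts, tʃ, ʈ, s, ʒ, d, ʃ, ʂ, ʐ, θ/.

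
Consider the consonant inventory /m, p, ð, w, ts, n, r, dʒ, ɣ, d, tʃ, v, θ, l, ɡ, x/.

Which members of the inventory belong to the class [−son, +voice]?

Checking each segment against [−sonorant], [+voice]: /ð/ (voiced dental fricative), /dʒ/ (voiced postalveolar affricate), /ɣ/ (voiced velar fricative), /d/ (voiced alveolar stop), /v/ (voiced labiodental fricative), /ɡ/ (voiced velar stop) satisfy every feature; every other segment in the inventory fails at least one.

ð, dʒ, ɣ, d, v, ɡ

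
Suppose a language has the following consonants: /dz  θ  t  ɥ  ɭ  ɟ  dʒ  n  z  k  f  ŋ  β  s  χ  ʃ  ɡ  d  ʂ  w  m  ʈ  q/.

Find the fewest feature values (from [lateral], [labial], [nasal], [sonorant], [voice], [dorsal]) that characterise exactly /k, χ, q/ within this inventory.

/k, χ, q/ are all [−voice], [+dorsal], and no other segment in the inventory matches both values. Dropping any one of them over-generates: [+dorsal] alone would also admit /ɥ, ɟ, ŋ, ɡ, …/; [−voice] alone would also admit /θ, t, f, s, …/. No other single listed feature picks out exactly this set either, so fewer than two features will not do.

[−voice, +dorsal]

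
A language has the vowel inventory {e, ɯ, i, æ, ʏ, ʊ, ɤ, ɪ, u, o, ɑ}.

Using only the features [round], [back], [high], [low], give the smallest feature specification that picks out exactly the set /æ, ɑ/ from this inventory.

Every target segment is [+low] and no other inventory member is, so one feature is enough.

[+low]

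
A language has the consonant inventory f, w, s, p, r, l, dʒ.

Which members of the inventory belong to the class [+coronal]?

The [+coronal] segments here are /s, r, l, dʒ/; the remaining /f, w, p/ are [−coronal].

s, r, l, dʒ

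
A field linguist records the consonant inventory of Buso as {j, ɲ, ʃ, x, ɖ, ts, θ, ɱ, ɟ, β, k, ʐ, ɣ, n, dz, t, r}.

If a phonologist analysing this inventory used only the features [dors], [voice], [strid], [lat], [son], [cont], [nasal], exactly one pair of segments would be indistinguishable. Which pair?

n, ɱ

On the given features, /n/ and /ɱ/ have an identical profile: [-dorsal], [+voice], [-strident], [-lateral], [+sonorant], [-continuant], [+nasal]. No other two segments in the inventory coincide on all 7 features. (They do differ in [labial] and [coronal], which are not among the given features.)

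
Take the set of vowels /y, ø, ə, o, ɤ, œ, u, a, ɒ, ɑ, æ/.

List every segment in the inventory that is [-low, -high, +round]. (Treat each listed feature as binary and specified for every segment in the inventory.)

Eliminate segments failing any feature: /y, u/ are [+high]; /ə, ɤ/ are [-round]; /a, ɒ, ɑ, æ/ are [+low]. The remaining /ø, o, œ/ satisfy [-low], [-high], [+round].

ø, o, œ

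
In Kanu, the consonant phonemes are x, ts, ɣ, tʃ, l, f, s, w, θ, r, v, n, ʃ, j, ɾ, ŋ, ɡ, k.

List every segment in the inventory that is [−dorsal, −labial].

Checking each segment against [−dorsal], [−labial]: /ts/ (voiceless alveolar affricate), /tʃ/ (voiceless postalveolar affricate), /l/ (alveolar lateral approximant), /s/ (voiceless alveolar fricative), /θ/ (voiceless dental fricative), /r/ (alveolar trill), among others, satisfy every feature; every other segment in the inventory fails at least one.

ts, tʃ, l, s, θ, r, n, ʃ, ɾ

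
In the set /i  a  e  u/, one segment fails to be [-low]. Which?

/a/ is the low unrounded vowel, which is [+low]; the rest — /i, u, e/ — are [-low].

a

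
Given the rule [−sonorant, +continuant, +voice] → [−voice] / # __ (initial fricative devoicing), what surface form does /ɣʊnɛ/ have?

[xʊnɛ]

The only segment in the rule's environment that also matches [−sonorant, +continuant, +voice] is /ɣ/. Applying [−voice] turns the voiced velar fricative into /x/ (voiceless velar fricative), giving [xʊnɛ].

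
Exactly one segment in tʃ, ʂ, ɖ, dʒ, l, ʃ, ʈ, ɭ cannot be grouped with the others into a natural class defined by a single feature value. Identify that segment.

l

[anterior] groups all but one: /ɭ, tʃ, ʂ, ʈ, dʒ, ɖ, ʃ/ share [-anterior] while /l/ (alveolar lateral approximant) alone is [+anterior]. Removing any other segment would not leave a single-feature class that excludes it.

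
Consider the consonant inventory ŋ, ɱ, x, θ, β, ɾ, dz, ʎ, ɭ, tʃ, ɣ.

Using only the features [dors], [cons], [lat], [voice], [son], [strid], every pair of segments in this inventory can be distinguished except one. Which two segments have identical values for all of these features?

ɱ, ɾ

Both /ɱ/ and /ɾ/ are [−dorsal], [+consonantal], [−lateral], [+voice], [+sonorant], [−strident]. Since the list omits [nasal], [labial] and [coronal] — which do distinguish the labiodental nasal from the alveolar tap — this pair collapses; all other pairs remain distinct.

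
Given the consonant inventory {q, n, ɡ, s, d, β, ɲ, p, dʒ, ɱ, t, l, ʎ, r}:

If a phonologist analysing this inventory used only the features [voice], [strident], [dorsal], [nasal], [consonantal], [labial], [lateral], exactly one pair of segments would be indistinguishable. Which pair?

On the given features, /r/ and /d/ have an identical profile: [+voice], [−strident], [−dorsal], [−nasal], [+consonantal], [−labial], [−lateral]. No other two segments in the inventory coincide on all 7 features. (They do differ in [sonorant] and [continuant], which are not among the given features.)

r, d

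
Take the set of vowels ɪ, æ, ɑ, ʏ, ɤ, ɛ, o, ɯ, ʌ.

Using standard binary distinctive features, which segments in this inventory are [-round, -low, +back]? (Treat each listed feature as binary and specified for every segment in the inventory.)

Checking each segment against [-round], [-low], [+back]: /ɤ/ (mid back unrounded tense vowel), /ɯ/ (high back unrounded vowel), /ʌ/ (mid back unrounded lax vowel) satisfy every feature; every other segment in the inventory fails at least one.

ɤ, ɯ, ʌ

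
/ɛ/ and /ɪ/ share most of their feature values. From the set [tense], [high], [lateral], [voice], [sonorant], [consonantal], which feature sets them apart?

The two segments share [−tense], [−lateral], [+voice], [+sonorant], [−consonantal]. The only feature from the list on which they differ: /ɛ/ is [−high] while /ɪ/ is [+high].

[high]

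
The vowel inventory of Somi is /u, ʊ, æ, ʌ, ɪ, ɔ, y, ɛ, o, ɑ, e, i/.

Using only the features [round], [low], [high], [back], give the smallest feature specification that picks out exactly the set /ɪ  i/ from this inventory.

[+high, −round]

/ɪ, i/ are all [+high], [−round], and no other segment in the inventory matches both values. Dropping any one of them over-generates: [−round] alone would also admit /æ, ʌ, ɛ, ɑ, …/; [+high] alone would also admit /u, ʊ, y/. No other single listed feature picks out exactly this set either, so fewer than two features will not do.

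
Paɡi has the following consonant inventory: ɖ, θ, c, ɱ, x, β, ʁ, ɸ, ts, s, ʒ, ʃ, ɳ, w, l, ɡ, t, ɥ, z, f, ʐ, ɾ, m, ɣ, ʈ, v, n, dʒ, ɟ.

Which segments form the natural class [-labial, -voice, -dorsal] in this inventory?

Eliminate segments failing any feature: /ɖ, ʁ, ʒ, ɳ, l, ɡ, z, ʐ, ɾ, ɣ, n, dʒ, ɟ/ are [+voice]; /c, x/ are [+dorsal]; /ɱ, β, ɸ, w, ɥ, f, m, v/ are [+labial]. The remaining /θ, ts, s, ʃ, t, ʈ/ satisfy [-labial], [-voice], [-dorsal].

θ, ts, s, ʃ, t, ʈ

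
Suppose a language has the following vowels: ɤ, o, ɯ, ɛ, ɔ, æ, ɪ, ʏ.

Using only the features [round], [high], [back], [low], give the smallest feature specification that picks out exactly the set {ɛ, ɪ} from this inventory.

/ɛ, ɪ/ are all [−low], [−back], [−round], and no other segment in the inventory matches all three values. Dropping any one of them over-generates: [−back, −round] alone would also admit /æ/; [−low, −round] alone would also admit /ɤ, ɯ/; [−low, −back] alone would also admit /ʏ/. No other combination of two listed features picks out exactly this set either, so fewer than three features will not do.

[−low, −back, −round]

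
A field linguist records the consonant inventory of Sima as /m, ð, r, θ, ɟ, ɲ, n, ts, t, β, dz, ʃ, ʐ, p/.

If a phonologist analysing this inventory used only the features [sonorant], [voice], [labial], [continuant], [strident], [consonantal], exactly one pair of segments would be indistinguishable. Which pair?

n, ɲ

On the given features, /n/ and /ɲ/ have an identical profile: [+sonorant], [+voice], [−labial], [−continuant], [−strident], [+consonantal]. No other two segments in the inventory coincide on all 6 features. (They do differ in [dorsal], which is not among the given features.)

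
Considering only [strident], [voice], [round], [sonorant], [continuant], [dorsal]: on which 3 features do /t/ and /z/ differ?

[voice], [continuant], [strident]

/t/ (voiceless alveolar stop) and /z/ (voiced alveolar fricative) agree on [-round], [-sonorant], [-dorsal]. They differ on [voice] (/t/ [-], /z/ [+]), [continuant] (/t/ [-], /z/ [+]), [strident] (/t/ [-], /z/ [+]).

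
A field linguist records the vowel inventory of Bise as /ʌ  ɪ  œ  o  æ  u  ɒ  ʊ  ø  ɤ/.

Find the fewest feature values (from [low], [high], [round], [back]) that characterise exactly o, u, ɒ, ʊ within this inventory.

The class [+back], [+round] has exactly /o, u, ɒ, ʊ/ as its extension in this inventory. No smaller conjunction from the listed features achieves this: [+round] alone would also admit /œ, ø/; [+back] alone would also admit /ʌ, ɤ/; and checking the remaining single features turns up none with this extension.

[+back, +round]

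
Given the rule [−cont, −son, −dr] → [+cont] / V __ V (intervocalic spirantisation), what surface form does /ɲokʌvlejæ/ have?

Only /k/ occurs between two vowels (/o/ __ /ʌ/) and matches the structural description. It is a voiceless velar stop, so [−cont, −son, −dr] holds; changing it to [+continuant] with all other features held fixed yields /x/ (voiceless velar fricative). No other segment meets both the structural description and the environment, so the output is [ɲoxʌvlejæ].

[ɲoxʌvlejæ]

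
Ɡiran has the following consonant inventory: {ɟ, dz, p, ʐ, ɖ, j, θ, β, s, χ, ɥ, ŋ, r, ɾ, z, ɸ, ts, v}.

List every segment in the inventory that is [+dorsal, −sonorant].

Eliminate segments failing any feature: /dz, p, ʐ, ɖ, θ, β, s, r, ɾ, z, ɸ, ts, v/ are [−dorsal]; /j, ɥ, ŋ/ are [+sonorant]. The remaining /ɟ, χ/ satisfy [+dorsal], [−sonorant].

ɟ, χ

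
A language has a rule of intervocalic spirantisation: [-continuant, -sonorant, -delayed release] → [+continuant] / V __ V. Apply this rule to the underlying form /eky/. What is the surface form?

[exy]

/k/ satisfies [-continuant, -sonorant, -delayed release] and sits in V __ V. The [+continuant] counterpart of the voiceless velar stop is /x/. Other segments in /eky/ either fail the structural description or are not in the environment, so the surface form is [exy].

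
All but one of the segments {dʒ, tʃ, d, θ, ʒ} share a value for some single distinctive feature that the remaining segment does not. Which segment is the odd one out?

The remaining segments after removing /d/ share [+distributed]; /d/ (voiced alveolar stop) is [−distributed]. For every other candidate removal, the leftover set fails to share any single feature value that the removed segment lacks.

d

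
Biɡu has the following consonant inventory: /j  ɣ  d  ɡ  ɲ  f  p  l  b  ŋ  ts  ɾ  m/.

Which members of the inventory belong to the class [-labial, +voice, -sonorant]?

ɣ, d, ɡ

Checking each segment against [-labial], [+voice], [-sonorant]: /ɣ/ (voiced velar fricative), /d/ (voiced alveolar stop), /ɡ/ (voiced velar stop) satisfy every feature; every other segment in the inventory fails at least one.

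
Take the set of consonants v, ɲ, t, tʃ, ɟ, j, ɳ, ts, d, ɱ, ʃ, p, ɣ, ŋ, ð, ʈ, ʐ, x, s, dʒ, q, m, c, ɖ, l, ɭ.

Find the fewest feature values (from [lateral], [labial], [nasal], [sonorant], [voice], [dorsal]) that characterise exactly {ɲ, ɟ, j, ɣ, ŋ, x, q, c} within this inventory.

/ɲ, ɟ, j, ɣ, ŋ, x, q, c/ are exactly the [+dorsal] segments in the inventory, so a single feature suffices.

[+dorsal]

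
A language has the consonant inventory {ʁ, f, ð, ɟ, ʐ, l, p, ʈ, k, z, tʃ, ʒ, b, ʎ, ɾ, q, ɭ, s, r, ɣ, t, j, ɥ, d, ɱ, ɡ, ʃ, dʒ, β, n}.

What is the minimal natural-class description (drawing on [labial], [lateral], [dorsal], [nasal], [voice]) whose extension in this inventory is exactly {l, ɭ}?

The class [+lateral], [-dorsal] has exactly /l, ɭ/ as its extension in this inventory. No smaller conjunction from the listed features achieves this: [-dorsal] alone would also admit /f, ð, ʐ, p, …/; [+lateral] alone would also admit /ʎ/; and checking the remaining single features turns up none with this extension.

[+lateral, -dorsal]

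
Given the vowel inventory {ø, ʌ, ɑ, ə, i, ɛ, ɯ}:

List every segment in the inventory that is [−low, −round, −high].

Checking each segment against [−low], [−round], [−high]: /ʌ/ (mid back unrounded lax vowel), /ə/ (mid central vowel (schwa)), /ɛ/ (mid front unrounded lax vowel) satisfy every feature; every other segment in the inventory fails at least one.

ʌ, ə, ɛ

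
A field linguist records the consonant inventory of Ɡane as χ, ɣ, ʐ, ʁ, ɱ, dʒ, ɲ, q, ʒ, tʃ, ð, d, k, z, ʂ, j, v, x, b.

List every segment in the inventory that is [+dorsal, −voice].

Eliminate segments failing any feature: /ɣ, ʁ, ɲ, j/ are [+voice]; /ʐ, ɱ, dʒ, ʒ, tʃ, ð, d, z, ʂ, v, b/ are [−dorsal]. The remaining /χ, q, k, x/ satisfy [+dorsal], [−voice].

χ, q, k, x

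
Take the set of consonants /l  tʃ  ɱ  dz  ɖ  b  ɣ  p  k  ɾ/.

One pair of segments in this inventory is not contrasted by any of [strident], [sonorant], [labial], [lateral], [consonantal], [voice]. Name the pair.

/ɣ/ (voiced velar fricative) and /ɖ/ (voiced retroflex stop) are both [-strident], [-sonorant], [-labial], [-lateral], [+consonantal], [+voice], so none of the listed features separates them. (They do differ in [continuant], [coronal] and [dorsal], which are not among the given features.) Every other pair in the inventory differs on at least one listed feature.

ɣ, ɖ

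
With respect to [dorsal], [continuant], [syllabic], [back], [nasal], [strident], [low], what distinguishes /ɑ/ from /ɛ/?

/ɑ/ (low back unrounded vowel) and /ɛ/ (mid front unrounded lax vowel) agree on [+dorsal], [+continuant], [+syllabic], [−nasal], [−strident]. They differ on [low] (/ɑ/ [+], /ɛ/ [−]), [back] (/ɑ/ [+], /ɛ/ [−]).

[low], [back]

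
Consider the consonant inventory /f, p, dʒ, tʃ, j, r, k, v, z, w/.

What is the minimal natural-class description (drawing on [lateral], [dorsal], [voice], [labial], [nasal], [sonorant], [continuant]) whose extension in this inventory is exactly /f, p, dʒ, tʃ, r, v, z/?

[-dorsal]

The target set is precisely the extension of [-dorsal] in this inventory.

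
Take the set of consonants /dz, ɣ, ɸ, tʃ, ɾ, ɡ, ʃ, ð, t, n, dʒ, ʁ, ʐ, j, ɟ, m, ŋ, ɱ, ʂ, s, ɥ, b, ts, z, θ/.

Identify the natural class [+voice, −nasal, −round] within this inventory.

dz, ɣ, ɾ, ɡ, ð, dʒ, ʁ, ʐ, j, ɟ, b, z

Checking each segment against [+voice], [−nasal], [−round]: /dz/ (voiced alveolar affricate), /ɣ/ (voiced velar fricative), /ɾ/ (alveolar tap), /ɡ/ (voiced velar stop), /ð/ (voiced dental fricative), /dʒ/ (voiced postalveolar affricate), among others, satisfy every feature; every other segment in the inventory fails at least one.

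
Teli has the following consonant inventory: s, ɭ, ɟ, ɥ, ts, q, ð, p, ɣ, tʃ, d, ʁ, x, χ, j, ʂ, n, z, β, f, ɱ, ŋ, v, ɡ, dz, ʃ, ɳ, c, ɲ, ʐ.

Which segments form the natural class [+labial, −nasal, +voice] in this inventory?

First, the [+labial] segments are /ɥ, p, β, f, ɱ, v/.
Among these, [−nasal] gives /ɥ, p, β, f, v/.
Then [+voice] leaves /ɥ, β, v/.

ɥ, β, v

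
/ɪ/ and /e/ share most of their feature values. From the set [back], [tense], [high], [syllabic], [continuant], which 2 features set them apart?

[high], [tense]

/ɪ/ (high front unrounded lax vowel) and /e/ (mid front unrounded tense vowel) agree on [−back], [+syllabic], [+continuant]. They differ on [high] (/ɪ/ [+], /e/ [−]), [tense] (/ɪ/ [−], /e/ [+]).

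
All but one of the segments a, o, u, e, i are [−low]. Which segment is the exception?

Every segment except /a/ is [−low]. /a/ (low unrounded vowel) is [+low], so it is the exception.

a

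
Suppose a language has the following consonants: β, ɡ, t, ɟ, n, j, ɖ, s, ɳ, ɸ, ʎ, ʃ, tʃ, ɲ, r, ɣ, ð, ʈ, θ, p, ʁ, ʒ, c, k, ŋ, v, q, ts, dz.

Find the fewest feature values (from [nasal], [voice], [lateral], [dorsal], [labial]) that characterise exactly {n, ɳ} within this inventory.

The class [+nasal], [−dorsal] has exactly /n, ɳ/ as its extension in this inventory. No smaller conjunction from the listed features achieves this: [−dorsal] alone would also admit /β, t, ɖ, s, …/; [+nasal] alone would also admit /ɲ, ŋ/; and checking the remaining single features turns up none with this extension.

[+nasal, −dorsal]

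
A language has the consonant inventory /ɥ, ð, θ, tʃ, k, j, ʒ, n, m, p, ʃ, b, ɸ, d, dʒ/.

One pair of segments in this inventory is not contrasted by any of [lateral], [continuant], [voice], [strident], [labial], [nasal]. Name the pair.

Both /ð/ and /j/ are [−lateral], [+continuant], [+voice], [−strident], [−labial], [−nasal]. Since the list omits [sonorant] and [dorsal] — which do distinguish the voiced dental fricative from the palatal glide — this pair collapses; all other pairs remain distinct.

ð, j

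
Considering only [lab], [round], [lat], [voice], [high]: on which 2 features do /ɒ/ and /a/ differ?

/ɒ/ (low back rounded vowel) and /a/ (low unrounded vowel) agree on [−lateral], [+voice], [−high]. They differ on [labial] (/ɒ/ [+], /a/ [−]), [round] (/ɒ/ [+], /a/ [−]).

[labial], [round]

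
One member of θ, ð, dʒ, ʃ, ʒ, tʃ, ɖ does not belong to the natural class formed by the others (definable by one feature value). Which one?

ɖ

[distributed] groups all but one: /dʒ, θ, ð, ʃ, ʒ, tʃ/ share [+distributed] while /ɖ/ (voiced retroflex stop) alone is [−distributed]. Removing any other segment would not leave a single-feature class that excludes it.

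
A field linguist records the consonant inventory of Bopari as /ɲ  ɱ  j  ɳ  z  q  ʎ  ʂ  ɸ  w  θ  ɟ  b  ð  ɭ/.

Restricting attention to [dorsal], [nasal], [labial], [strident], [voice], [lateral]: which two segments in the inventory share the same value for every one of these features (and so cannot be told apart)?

ɟ, j

/ɟ/ (voiced palatal stop) and /j/ (palatal glide) are both [+dorsal], [−nasal], [−labial], [−strident], [+voice], [−lateral], so none of the listed features separates them. (They do differ in [sonorant] and [continuant], which are not among the given features.) Every other pair in the inventory differs on at least one listed feature.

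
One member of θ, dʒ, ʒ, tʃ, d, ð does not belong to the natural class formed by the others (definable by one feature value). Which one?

d

/dʒ, θ, tʃ, ʒ, ð/ are all [+distributed], but /d/ (voiced alveolar stop) is [−distributed]. No other single segment can be removed to leave a set sharing one feature value that the removed segment lacks, so /d/ is the odd one out.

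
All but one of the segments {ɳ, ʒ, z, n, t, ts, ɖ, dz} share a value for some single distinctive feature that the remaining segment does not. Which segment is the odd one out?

The remaining segments after removing /ʒ/ share [−distributed]; /ʒ/ (voiced postalveolar fricative) is [+distributed]. For every other candidate removal, the leftover set fails to share any single feature value that the removed segment lacks.

ʒ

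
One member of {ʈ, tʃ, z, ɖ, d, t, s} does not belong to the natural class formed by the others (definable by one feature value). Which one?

[distributed] groups all but one: /ɖ, ʈ, s, t, z, d/ share [−distributed] while /tʃ/ (voiceless postalveolar affricate) alone is [+distributed]. Removing any other segment would not leave a single-feature class that excludes it.

tʃ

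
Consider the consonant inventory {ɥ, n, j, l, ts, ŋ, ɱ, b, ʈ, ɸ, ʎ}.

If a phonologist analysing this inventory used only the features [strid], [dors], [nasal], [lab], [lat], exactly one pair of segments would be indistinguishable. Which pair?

ɸ, b

On the given features, /ɸ/ and /b/ have an identical profile: [-strident], [-dorsal], [-nasal], [+labial], [-lateral]. No other two segments in the inventory coincide on all 5 features. (They do differ in [voice] and [continuant], which are not among the given features.)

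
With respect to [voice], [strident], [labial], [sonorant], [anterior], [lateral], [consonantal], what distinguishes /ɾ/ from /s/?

/ɾ/ is the alveolar tap and /s/ is the voiceless alveolar fricative. Both are [-labial], [+anterior], [-lateral], [+consonantal]. /ɾ/ is [+sonorant] while /s/ is [-sonorant]; /ɾ/ is [+voice] while /s/ is [-voice]; /ɾ/ is [-strident] while /s/ is [+strident], so the distinguishing features are [sonorant], [voice], [strident].

[sonorant], [voice], [strident]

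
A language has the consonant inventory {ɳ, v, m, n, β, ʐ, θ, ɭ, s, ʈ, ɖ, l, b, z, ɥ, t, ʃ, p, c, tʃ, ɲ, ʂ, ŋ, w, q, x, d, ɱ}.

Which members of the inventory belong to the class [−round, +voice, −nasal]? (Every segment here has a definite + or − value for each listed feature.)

Among the inventory, the [−round] segments are /ɳ, v, m, n, β, ʐ, θ, ɭ, s, ʈ, ɖ, l, b, z, t, ʃ, p, c, tʃ, ɲ, ʂ, ŋ, q, x, d, ɱ/.
Among these, [+voice] gives /ɳ, v, m, n, β, ʐ, ɭ, ɖ, l, b, z, ɲ, ŋ, d, ɱ/.
Of those, [−nasal] leaves /v, β, ʐ, ɭ, ɖ, l, b, z, d/.

v, β, ʐ, ɭ, ɖ, l, b, z, d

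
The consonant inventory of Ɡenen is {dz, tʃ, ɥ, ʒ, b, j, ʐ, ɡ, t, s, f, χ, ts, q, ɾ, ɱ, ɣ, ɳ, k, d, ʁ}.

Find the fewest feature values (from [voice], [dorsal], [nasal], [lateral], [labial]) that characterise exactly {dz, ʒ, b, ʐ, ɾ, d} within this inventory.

/dz, ʒ, b, ʐ, ɾ, d/ are all [+voice], [−nasal], [−dorsal], and no other segment in the inventory matches all three values. Dropping any one of them over-generates: [−nasal, −dorsal] alone would also admit /tʃ, t, s, f, …/; [+voice, −dorsal] alone would also admit /ɱ, ɳ/; [+voice, −nasal] alone would also admit /ɥ, j, ɡ, ɣ, …/. No other combination of two listed features picks out exactly this set either, so fewer than three features will not do.

[+voice, −nasal, −dorsal]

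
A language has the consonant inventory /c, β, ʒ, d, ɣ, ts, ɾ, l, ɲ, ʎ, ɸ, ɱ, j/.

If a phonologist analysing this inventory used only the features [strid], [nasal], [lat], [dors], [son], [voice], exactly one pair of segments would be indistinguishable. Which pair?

/β/ (voiced bilabial fricative) and /d/ (voiced alveolar stop) are both [-strident], [-nasal], [-lateral], [-dorsal], [-sonorant], [+voice], so none of the listed features separates them. (They do differ in [continuant], [labial] and [coronal], which are not among the given features.) Every other pair in the inventory differs on at least one listed feature.

β, d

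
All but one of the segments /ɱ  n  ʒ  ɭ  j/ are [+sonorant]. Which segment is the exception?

ʒ

Every segment except /ʒ/ is [+sonorant]. /ʒ/ (voiced postalveolar fricative) is [−sonorant], so it is the exception.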